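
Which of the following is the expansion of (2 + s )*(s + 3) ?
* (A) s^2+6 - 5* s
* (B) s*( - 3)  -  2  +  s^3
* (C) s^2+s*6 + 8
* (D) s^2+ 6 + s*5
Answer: D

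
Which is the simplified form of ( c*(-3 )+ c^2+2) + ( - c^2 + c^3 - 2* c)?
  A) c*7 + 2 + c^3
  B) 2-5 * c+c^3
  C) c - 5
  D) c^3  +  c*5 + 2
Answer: B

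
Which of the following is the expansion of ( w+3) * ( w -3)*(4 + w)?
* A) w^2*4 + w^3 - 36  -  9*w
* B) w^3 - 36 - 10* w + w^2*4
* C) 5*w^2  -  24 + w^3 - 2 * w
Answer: A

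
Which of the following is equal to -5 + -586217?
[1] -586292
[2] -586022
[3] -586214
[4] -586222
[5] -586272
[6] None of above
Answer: 4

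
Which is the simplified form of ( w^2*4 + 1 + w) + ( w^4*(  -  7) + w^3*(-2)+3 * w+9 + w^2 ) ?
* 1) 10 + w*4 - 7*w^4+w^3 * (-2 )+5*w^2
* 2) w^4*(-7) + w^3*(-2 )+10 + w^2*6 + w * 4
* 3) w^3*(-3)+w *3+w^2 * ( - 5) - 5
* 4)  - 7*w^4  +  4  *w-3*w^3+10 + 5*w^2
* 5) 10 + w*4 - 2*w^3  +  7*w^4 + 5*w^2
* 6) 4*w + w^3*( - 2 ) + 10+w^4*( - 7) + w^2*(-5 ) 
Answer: 1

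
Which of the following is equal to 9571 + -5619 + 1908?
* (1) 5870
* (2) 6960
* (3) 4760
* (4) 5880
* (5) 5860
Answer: 5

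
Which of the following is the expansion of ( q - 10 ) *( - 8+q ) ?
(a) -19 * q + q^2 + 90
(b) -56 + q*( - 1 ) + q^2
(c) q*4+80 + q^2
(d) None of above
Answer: d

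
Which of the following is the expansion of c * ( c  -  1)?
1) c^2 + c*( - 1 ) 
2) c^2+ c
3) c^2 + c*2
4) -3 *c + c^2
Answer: 1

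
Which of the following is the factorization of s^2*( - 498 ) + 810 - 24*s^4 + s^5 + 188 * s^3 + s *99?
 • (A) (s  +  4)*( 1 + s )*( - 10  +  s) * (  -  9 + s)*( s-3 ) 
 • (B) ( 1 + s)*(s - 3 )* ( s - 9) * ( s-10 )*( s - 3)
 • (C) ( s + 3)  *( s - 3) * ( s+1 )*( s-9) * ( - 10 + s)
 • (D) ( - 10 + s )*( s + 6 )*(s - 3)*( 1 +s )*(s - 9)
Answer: B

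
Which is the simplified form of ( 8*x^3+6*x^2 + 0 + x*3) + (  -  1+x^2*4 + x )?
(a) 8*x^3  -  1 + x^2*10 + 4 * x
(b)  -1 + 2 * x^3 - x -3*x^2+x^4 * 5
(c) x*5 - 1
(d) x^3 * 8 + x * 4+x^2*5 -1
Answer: a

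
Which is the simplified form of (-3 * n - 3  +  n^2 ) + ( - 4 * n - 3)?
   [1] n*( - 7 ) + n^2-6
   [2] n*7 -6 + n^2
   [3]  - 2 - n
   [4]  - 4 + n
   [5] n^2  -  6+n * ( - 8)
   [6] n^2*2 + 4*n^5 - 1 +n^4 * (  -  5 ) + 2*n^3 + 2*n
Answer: 1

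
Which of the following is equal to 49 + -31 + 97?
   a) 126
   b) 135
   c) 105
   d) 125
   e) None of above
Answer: e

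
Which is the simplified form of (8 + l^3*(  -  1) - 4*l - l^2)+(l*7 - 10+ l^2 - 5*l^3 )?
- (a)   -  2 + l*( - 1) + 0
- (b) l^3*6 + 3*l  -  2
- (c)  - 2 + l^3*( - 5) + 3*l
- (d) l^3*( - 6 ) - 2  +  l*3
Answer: d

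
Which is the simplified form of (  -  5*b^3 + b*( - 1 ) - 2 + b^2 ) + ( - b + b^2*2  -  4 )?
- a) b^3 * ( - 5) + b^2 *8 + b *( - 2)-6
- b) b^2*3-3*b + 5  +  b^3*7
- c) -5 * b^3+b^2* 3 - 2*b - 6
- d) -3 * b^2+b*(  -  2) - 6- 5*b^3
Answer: c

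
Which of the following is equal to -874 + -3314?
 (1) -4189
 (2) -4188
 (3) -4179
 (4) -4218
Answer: 2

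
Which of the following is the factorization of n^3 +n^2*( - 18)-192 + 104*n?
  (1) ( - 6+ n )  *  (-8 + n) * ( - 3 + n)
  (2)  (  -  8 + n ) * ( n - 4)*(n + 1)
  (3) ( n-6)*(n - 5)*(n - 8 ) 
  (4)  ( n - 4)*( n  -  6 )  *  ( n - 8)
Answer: 4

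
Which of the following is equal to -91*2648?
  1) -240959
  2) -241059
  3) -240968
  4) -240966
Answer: 3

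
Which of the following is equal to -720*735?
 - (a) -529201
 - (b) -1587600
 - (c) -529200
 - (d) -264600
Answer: c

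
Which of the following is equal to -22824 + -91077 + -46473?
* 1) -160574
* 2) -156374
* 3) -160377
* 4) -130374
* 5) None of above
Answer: 5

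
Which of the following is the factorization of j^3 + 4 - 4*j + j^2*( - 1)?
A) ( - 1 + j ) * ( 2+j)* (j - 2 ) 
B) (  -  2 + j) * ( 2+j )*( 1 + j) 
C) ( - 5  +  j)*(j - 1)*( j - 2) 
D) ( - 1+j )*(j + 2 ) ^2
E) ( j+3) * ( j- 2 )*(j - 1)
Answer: A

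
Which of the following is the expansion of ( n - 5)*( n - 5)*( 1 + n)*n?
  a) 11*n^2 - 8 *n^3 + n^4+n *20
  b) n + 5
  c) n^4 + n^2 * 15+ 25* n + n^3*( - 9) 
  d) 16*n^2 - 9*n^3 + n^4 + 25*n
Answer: c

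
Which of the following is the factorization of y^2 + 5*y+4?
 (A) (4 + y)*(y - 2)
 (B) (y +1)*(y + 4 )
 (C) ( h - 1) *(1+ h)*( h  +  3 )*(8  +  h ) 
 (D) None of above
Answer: B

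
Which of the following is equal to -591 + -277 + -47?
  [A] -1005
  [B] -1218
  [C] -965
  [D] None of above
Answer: D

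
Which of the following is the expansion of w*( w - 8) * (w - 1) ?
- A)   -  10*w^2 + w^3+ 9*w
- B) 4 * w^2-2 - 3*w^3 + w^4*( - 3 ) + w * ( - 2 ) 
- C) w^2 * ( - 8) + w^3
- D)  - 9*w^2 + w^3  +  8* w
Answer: D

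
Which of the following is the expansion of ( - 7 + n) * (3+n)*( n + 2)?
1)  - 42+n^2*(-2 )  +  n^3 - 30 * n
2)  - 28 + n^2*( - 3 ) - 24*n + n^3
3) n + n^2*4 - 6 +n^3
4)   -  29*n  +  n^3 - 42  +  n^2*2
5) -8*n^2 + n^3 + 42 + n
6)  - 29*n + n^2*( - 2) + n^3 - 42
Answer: 6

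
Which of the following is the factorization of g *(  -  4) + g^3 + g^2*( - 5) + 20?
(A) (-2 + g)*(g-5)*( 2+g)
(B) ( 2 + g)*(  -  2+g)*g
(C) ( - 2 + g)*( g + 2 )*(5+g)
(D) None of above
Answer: A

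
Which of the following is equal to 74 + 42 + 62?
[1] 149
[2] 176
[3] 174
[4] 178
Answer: 4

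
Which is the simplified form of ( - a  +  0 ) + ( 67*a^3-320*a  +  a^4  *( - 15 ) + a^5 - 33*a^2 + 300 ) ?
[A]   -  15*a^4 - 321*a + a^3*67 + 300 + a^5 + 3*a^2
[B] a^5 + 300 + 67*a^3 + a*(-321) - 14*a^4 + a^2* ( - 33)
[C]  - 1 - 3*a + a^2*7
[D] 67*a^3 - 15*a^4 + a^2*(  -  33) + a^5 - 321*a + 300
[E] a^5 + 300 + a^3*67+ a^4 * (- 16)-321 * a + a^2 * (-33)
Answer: D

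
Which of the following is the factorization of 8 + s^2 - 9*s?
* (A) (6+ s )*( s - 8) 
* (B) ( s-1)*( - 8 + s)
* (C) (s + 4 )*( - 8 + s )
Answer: B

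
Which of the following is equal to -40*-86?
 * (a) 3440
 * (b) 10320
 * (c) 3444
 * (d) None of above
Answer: a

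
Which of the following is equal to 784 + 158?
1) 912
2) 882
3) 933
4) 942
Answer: 4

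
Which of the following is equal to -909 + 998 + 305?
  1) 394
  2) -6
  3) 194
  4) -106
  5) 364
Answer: 1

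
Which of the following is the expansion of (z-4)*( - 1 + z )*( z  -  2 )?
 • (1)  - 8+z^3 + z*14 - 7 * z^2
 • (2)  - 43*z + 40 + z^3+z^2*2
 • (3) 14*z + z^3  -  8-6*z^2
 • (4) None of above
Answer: 1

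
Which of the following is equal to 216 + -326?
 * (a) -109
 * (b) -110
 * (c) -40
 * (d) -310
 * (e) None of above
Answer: b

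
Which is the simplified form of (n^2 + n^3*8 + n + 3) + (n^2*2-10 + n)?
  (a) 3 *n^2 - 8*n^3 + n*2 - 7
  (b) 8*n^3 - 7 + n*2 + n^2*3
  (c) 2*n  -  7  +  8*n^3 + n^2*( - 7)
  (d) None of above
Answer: b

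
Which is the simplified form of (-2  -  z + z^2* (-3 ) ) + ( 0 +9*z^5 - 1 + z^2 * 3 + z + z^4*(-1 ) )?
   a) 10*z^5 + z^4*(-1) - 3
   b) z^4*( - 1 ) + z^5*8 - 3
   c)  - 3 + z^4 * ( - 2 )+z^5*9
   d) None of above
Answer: d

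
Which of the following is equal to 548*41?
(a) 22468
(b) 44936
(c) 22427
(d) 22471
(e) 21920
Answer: a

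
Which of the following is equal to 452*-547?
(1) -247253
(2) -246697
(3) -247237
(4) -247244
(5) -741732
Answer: 4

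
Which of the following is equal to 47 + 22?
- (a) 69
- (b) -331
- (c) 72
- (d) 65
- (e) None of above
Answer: a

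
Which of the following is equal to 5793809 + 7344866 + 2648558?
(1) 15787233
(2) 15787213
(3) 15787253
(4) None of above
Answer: 1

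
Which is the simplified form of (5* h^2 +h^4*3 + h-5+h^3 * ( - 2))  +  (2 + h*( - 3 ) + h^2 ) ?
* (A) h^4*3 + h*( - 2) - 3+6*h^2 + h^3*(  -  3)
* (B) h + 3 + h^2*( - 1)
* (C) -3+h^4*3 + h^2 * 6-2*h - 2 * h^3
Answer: C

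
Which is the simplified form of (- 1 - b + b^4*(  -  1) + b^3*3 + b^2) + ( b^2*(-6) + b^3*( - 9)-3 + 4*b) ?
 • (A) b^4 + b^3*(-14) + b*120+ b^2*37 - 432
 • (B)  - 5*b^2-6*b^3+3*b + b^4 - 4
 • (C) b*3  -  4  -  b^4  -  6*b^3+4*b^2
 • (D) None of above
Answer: D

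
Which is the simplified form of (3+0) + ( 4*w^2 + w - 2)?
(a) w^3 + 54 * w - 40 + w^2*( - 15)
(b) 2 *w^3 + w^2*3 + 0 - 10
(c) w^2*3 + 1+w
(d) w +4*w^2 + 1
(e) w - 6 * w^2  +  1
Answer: d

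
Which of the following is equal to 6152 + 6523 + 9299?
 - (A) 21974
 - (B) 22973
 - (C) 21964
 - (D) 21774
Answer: A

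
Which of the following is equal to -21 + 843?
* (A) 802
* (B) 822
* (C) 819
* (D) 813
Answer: B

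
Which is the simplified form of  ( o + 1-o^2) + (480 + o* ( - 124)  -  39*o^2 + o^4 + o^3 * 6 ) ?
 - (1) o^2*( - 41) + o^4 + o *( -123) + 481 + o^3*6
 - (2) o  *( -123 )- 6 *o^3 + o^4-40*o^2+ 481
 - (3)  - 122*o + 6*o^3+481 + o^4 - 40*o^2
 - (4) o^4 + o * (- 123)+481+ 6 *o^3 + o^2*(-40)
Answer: 4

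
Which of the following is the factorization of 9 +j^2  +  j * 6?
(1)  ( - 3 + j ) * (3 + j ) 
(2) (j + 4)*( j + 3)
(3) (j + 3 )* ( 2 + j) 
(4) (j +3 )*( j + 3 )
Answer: 4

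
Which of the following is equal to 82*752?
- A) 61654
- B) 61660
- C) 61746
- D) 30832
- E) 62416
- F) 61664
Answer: F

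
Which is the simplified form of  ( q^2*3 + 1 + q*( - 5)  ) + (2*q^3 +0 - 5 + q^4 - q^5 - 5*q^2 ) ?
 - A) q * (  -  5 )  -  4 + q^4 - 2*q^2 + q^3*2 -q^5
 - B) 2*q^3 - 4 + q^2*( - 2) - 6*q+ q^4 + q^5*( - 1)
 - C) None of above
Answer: A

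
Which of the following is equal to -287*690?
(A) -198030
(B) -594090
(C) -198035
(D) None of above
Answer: A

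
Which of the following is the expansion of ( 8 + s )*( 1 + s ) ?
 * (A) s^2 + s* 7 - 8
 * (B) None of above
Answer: B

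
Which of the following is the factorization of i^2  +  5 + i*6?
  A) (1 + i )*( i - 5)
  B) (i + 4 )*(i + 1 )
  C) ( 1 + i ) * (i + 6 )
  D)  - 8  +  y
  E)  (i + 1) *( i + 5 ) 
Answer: E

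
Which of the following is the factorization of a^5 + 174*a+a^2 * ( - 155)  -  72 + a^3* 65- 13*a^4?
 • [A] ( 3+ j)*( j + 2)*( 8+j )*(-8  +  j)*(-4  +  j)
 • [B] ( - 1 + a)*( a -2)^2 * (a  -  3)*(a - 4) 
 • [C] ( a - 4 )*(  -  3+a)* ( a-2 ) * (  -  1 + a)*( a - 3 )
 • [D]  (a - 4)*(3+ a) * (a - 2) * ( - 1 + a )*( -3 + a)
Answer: C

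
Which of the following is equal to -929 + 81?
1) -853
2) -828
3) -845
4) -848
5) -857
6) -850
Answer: 4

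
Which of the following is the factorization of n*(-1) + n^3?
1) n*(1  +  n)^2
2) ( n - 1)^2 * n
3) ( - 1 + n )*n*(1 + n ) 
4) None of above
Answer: 3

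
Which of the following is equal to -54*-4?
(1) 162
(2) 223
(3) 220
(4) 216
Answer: 4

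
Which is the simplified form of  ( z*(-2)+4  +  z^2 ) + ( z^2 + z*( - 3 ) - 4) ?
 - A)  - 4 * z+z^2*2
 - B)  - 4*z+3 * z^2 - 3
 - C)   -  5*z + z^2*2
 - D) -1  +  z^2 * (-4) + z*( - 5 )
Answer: C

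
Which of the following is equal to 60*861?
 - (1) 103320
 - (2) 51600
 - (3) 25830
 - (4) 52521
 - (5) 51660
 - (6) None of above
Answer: 5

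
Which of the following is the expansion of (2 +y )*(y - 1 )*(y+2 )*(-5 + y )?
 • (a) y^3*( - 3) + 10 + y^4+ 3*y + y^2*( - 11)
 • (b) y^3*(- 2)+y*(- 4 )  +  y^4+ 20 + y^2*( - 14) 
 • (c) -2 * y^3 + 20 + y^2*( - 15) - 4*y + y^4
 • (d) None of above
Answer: c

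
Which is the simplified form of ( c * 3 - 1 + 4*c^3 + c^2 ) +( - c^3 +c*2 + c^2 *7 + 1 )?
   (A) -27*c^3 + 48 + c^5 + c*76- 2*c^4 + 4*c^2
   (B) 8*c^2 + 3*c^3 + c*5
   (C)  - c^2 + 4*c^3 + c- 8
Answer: B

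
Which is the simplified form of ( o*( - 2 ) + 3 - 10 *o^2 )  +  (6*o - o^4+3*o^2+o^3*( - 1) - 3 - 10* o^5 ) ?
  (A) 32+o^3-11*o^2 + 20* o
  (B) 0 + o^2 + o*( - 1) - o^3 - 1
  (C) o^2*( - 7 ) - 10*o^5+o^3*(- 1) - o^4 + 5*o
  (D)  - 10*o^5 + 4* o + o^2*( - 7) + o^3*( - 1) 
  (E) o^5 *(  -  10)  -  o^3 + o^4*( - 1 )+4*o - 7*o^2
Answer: E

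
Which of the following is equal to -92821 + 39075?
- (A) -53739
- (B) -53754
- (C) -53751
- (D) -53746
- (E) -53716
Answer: D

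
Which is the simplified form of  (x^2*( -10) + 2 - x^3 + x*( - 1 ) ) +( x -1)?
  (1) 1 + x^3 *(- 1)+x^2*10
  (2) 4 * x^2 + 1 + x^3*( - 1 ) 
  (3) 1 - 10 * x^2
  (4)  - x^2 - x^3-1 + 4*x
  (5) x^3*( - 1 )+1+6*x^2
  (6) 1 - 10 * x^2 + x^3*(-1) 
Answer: 6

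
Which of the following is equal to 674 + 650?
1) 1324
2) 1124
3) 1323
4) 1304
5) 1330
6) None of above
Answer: 1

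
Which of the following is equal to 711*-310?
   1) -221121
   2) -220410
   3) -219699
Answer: 2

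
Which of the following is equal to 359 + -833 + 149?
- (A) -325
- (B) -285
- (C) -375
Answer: A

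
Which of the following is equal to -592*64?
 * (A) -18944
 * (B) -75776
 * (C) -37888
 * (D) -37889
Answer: C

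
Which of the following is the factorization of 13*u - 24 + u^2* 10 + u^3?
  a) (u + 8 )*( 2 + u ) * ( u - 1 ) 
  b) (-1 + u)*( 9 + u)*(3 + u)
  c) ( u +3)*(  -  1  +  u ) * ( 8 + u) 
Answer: c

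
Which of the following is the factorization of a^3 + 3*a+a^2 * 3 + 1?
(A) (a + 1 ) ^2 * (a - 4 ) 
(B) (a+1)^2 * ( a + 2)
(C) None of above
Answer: C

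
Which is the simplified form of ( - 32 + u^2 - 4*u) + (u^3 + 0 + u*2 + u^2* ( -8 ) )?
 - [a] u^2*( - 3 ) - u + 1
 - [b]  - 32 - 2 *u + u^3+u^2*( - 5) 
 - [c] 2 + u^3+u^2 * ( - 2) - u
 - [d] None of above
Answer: d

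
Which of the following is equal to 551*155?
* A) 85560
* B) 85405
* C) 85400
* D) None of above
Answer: B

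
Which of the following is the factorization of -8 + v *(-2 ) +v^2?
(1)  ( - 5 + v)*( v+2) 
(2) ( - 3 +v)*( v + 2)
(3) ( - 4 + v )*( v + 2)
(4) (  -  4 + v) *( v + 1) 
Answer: 3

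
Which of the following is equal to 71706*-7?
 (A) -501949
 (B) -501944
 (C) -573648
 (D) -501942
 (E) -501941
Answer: D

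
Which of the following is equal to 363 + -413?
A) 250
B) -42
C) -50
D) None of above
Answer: C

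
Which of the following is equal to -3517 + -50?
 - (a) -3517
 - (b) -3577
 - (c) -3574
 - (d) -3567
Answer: d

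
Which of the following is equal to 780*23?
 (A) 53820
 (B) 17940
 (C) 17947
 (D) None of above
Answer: B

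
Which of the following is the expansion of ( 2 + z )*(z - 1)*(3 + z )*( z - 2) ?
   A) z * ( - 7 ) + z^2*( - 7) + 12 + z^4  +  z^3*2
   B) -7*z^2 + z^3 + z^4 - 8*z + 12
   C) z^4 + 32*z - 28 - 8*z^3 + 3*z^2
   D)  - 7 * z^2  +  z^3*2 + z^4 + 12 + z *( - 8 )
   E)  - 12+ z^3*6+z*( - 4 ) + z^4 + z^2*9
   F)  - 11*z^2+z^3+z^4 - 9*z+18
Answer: D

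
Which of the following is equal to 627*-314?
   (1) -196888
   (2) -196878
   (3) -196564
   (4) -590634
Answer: 2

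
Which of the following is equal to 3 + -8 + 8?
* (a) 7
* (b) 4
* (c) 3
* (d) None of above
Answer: c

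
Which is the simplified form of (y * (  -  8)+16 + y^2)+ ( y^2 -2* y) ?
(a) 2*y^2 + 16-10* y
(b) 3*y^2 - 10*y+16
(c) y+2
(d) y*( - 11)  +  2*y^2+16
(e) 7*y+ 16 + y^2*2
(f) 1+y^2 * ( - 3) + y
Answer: a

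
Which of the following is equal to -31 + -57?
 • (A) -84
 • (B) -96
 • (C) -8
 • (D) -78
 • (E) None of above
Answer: E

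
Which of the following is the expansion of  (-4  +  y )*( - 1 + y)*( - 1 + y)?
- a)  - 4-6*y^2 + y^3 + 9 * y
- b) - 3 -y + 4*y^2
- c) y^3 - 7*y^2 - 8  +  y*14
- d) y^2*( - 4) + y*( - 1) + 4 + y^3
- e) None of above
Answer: a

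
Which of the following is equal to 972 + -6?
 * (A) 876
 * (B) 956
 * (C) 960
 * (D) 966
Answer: D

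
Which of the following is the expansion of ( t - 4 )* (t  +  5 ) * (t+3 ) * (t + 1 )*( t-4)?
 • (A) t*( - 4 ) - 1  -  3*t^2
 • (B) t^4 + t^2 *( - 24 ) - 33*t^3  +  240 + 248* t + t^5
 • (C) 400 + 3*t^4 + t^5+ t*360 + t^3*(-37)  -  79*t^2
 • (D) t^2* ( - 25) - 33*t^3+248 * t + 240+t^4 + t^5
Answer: D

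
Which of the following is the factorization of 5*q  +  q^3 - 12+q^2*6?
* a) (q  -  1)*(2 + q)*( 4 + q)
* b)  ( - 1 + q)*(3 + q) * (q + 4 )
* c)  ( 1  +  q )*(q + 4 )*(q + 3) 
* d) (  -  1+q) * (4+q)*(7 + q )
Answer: b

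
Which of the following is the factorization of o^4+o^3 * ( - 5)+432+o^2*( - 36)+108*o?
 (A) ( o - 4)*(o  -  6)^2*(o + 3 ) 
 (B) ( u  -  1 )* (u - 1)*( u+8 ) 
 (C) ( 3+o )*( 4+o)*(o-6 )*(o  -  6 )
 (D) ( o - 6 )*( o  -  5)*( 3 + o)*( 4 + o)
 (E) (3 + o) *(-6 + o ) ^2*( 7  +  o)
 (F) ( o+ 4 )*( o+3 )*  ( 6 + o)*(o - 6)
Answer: C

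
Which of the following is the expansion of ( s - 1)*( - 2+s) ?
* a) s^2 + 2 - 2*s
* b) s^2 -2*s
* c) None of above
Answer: c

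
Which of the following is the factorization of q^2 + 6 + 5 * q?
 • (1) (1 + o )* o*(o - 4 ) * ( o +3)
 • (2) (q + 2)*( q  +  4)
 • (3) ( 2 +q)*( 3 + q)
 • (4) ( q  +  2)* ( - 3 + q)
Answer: 3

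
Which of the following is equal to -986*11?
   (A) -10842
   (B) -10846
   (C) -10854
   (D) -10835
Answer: B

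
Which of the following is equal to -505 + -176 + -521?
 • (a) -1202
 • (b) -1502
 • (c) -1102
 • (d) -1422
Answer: a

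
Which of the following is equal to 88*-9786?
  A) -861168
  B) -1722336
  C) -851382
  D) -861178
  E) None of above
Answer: A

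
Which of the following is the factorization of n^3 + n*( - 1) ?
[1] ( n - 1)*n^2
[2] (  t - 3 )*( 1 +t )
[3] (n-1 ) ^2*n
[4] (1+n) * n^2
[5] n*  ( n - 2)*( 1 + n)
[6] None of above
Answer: 6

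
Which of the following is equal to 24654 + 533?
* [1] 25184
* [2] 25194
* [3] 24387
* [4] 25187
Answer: 4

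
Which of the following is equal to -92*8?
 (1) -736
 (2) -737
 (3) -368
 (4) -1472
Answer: 1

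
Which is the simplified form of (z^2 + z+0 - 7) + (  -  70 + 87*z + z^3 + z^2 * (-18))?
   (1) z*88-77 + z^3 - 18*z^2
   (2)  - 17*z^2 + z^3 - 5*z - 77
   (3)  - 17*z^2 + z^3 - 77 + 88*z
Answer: 3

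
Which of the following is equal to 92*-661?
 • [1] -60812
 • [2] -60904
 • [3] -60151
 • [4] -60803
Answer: 1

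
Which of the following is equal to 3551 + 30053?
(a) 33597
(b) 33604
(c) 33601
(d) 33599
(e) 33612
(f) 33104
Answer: b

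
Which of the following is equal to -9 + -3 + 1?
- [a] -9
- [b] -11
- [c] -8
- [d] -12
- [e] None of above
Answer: b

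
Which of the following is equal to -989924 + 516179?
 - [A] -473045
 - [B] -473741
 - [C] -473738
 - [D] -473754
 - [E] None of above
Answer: E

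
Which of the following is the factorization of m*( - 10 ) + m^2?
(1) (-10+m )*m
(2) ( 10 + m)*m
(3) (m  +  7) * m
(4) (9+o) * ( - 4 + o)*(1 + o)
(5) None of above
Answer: 1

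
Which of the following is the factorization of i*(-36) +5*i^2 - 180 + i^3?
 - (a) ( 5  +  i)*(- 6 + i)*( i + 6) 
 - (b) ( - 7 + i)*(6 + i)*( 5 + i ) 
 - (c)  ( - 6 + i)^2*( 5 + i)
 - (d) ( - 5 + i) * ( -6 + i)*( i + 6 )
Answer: a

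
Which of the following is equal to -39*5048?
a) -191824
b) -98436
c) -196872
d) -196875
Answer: c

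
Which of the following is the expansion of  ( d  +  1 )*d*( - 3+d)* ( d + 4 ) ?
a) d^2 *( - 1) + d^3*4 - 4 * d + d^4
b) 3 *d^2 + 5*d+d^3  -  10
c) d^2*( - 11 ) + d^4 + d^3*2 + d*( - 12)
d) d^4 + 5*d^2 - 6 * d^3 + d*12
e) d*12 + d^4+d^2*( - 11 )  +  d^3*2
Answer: c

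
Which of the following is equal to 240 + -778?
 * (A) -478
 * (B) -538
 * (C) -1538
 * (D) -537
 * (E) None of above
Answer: B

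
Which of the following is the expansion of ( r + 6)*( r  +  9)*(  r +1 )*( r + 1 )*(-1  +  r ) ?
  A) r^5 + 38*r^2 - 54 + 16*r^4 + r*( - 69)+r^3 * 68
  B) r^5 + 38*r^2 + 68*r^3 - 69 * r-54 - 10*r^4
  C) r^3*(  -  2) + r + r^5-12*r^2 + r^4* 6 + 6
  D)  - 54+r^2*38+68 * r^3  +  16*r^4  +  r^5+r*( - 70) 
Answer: A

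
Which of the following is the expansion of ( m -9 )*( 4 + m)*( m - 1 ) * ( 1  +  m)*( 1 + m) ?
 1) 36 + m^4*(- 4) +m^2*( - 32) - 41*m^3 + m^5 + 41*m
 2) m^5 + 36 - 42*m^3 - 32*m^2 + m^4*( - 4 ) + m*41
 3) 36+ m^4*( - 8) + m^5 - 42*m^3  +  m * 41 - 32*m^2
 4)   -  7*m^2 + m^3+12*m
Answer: 2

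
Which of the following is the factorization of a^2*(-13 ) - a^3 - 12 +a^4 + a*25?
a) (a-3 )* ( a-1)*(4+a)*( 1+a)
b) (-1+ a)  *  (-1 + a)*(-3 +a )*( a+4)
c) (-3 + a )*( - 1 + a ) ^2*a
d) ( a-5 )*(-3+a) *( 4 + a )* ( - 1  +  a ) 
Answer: b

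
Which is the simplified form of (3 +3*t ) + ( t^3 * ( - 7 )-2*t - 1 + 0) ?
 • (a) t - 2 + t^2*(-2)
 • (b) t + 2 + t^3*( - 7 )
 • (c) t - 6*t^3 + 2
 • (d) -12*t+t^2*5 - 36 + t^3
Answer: b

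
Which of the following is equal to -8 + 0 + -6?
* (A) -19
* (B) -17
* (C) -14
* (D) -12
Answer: C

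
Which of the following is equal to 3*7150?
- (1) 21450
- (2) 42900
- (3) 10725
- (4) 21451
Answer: 1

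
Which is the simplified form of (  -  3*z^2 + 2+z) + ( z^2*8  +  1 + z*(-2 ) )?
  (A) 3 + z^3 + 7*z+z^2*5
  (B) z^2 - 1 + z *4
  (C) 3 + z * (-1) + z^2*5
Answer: C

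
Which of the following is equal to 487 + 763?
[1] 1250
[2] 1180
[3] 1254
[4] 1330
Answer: 1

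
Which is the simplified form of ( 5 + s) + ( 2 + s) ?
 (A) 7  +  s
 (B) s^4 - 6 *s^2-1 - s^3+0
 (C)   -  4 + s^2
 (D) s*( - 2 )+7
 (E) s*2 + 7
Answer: E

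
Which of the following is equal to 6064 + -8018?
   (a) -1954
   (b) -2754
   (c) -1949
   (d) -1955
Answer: a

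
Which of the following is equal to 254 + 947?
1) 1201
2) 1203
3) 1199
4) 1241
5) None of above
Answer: 1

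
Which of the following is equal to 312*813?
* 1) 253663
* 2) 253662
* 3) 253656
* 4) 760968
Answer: 3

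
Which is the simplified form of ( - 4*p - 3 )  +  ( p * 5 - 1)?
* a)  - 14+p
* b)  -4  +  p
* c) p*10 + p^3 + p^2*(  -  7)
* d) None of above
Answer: b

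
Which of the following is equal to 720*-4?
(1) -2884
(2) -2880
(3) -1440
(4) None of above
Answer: 2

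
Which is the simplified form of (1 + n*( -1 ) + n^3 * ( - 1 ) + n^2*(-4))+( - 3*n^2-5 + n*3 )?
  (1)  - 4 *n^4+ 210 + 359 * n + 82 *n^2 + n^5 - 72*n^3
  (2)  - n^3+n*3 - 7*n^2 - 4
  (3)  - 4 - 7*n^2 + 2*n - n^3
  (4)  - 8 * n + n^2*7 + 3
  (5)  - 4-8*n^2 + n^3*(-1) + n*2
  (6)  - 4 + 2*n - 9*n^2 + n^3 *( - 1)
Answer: 3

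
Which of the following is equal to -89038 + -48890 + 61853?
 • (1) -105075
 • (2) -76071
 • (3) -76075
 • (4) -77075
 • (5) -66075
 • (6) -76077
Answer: 3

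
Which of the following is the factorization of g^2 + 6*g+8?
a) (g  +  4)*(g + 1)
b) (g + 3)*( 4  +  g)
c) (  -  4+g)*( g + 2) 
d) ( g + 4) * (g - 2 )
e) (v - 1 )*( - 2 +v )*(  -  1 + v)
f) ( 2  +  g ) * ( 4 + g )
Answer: f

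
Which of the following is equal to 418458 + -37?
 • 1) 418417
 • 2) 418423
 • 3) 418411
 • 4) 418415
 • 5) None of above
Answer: 5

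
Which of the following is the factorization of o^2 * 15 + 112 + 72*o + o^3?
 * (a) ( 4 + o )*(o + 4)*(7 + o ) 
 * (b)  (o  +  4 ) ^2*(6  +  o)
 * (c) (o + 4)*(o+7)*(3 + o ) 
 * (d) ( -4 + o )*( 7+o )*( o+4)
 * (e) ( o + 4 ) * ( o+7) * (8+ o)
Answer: a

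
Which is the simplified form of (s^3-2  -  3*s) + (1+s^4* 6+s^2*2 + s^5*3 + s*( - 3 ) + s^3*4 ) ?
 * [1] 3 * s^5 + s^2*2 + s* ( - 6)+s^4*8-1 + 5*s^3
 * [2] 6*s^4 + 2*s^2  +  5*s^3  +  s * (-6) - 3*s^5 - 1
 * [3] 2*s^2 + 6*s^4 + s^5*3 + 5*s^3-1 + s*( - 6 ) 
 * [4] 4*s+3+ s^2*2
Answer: 3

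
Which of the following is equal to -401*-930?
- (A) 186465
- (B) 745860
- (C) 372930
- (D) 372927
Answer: C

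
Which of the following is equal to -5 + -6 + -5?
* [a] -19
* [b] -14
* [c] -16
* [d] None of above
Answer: c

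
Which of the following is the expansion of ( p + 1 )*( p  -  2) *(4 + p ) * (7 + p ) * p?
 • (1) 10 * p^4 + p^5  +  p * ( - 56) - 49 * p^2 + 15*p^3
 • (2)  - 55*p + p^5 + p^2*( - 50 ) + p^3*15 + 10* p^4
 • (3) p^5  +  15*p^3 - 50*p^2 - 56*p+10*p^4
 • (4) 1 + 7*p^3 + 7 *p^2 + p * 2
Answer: 3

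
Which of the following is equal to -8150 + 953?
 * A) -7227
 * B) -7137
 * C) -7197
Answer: C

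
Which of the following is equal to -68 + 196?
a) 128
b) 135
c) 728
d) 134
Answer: a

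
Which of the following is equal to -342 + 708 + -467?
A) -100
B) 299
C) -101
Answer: C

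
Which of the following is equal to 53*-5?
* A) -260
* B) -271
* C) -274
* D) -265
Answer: D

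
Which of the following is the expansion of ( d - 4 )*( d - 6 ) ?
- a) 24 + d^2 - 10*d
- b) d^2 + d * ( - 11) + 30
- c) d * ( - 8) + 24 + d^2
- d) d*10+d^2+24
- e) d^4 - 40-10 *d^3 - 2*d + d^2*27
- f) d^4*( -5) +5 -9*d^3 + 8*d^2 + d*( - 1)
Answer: a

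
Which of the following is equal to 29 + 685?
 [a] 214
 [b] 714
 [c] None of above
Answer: b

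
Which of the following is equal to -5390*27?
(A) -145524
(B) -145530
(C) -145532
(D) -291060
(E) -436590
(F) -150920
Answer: B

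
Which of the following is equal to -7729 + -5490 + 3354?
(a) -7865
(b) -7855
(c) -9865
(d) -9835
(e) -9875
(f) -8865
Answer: c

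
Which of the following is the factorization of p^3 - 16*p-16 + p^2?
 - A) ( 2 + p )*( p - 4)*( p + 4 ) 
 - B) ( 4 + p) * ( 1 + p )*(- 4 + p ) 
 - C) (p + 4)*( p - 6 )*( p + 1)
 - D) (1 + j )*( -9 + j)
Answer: B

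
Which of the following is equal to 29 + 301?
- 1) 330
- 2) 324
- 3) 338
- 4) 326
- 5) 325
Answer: 1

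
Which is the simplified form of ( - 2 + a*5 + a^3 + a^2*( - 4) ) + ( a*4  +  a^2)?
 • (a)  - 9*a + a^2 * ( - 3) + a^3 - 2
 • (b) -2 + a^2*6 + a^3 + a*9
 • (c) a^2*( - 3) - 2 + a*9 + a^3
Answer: c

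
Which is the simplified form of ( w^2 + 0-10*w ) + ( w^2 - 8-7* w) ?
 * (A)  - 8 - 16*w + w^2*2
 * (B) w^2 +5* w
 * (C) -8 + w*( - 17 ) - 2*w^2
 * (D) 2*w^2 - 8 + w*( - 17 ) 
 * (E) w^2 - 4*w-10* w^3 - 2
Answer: D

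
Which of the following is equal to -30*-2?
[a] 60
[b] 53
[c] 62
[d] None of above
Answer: a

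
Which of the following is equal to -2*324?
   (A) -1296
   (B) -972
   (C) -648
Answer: C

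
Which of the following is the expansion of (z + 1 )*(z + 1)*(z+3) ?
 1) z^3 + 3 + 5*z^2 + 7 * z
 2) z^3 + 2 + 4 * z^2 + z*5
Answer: 1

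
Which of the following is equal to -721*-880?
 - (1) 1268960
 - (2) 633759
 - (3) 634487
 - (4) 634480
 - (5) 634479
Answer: 4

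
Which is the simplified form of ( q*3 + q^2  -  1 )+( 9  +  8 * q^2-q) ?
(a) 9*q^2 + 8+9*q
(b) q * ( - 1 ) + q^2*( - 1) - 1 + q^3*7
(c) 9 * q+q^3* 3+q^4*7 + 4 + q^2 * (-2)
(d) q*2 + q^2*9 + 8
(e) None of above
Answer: d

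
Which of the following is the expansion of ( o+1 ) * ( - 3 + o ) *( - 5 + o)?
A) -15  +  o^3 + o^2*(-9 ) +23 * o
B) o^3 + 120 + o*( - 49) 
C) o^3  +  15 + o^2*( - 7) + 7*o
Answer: C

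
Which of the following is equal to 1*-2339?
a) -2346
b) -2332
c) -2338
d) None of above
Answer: d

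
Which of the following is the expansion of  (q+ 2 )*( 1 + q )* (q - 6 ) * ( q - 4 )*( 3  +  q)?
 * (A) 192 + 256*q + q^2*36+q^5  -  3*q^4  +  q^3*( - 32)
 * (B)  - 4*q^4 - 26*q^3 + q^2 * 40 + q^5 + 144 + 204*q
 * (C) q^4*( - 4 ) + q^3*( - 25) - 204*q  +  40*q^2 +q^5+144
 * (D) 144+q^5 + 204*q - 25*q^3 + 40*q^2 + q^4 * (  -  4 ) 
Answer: D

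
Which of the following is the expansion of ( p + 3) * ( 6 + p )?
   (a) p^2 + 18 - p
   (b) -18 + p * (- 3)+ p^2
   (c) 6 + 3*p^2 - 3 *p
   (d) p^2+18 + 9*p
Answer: d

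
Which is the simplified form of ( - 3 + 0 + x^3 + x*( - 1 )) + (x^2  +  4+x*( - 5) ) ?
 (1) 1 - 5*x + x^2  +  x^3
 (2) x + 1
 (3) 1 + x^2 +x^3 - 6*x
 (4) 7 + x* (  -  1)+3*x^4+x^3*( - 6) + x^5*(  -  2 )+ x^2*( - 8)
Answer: 3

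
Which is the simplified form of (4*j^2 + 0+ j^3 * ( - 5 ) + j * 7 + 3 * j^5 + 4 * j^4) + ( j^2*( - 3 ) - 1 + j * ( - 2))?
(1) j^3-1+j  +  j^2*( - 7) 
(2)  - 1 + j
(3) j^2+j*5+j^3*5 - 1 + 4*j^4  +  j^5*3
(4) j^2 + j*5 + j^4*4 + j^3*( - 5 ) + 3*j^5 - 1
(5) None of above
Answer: 4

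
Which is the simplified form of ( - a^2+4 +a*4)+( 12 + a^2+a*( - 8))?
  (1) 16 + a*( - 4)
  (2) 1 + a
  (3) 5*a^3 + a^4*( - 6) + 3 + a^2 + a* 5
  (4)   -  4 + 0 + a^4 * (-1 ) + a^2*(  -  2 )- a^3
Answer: 1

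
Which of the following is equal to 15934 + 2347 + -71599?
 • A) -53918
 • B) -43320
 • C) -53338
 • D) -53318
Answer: D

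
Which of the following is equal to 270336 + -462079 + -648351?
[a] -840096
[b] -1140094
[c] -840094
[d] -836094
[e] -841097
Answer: c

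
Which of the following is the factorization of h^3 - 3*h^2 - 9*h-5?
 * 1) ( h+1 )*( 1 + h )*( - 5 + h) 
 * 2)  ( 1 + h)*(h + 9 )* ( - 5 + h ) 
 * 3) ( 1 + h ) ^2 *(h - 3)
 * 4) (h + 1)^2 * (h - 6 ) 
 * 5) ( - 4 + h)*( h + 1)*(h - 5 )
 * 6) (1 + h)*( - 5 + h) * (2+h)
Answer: 1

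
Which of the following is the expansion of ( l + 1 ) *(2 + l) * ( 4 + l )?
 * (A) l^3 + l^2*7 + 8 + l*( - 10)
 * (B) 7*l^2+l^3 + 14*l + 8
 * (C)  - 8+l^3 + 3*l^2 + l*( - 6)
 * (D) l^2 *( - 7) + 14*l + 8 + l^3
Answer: B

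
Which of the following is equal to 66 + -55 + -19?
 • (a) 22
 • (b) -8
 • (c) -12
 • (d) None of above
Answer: b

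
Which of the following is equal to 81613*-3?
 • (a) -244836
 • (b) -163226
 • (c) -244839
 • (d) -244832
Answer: c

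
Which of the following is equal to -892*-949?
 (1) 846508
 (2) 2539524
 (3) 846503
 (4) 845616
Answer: 1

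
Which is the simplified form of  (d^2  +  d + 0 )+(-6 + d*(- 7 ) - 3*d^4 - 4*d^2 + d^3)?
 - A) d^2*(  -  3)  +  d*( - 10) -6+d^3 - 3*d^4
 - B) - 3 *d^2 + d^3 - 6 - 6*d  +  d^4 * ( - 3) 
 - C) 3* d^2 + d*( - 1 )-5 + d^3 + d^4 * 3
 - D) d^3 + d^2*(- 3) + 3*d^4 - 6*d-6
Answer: B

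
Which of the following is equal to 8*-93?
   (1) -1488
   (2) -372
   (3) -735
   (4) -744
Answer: 4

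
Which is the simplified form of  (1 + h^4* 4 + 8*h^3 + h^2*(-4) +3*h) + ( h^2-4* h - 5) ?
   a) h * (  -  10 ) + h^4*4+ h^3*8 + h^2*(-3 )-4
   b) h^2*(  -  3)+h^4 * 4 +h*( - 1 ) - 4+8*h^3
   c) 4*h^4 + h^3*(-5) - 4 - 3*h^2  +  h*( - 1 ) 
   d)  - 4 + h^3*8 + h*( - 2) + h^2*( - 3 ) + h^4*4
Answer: b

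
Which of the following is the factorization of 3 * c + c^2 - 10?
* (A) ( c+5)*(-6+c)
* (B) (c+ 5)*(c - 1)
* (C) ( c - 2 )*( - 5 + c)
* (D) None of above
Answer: D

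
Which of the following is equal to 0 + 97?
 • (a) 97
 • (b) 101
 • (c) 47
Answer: a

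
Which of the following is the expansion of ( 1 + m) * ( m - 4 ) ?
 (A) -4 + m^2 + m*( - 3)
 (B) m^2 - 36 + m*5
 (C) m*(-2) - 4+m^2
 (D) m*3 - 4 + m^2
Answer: A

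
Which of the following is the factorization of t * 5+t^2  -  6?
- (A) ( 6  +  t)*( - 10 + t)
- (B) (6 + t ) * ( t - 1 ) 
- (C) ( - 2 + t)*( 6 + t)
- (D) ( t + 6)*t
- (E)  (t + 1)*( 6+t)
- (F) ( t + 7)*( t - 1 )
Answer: B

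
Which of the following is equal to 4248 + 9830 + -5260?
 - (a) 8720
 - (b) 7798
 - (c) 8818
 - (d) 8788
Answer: c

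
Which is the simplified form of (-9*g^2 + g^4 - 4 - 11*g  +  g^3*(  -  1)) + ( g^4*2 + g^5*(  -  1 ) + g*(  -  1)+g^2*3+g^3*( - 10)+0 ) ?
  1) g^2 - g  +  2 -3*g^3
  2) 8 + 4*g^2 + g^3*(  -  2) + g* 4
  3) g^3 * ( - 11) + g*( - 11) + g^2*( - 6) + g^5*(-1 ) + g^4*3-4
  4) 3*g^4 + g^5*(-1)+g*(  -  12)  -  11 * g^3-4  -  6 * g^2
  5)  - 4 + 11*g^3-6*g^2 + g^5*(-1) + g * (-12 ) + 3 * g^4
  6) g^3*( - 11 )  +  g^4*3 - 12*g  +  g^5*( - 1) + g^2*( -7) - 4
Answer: 4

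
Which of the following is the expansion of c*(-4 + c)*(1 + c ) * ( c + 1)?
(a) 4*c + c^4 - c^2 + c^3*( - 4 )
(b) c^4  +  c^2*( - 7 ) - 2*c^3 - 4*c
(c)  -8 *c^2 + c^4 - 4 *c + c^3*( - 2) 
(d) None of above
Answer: b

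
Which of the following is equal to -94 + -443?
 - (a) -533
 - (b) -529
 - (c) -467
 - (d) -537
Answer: d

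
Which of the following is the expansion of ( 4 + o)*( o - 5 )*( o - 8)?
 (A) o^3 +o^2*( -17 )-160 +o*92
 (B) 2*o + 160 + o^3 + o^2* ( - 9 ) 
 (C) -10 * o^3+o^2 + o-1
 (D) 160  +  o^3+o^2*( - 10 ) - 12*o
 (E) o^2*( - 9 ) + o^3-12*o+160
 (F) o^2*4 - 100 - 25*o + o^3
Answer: E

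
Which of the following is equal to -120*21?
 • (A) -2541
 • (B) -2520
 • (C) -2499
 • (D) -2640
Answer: B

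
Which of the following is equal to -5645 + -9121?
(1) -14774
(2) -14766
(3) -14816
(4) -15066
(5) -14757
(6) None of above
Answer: 2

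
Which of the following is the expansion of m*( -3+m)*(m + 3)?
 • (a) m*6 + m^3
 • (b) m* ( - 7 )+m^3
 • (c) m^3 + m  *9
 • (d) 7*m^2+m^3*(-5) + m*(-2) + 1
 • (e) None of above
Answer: e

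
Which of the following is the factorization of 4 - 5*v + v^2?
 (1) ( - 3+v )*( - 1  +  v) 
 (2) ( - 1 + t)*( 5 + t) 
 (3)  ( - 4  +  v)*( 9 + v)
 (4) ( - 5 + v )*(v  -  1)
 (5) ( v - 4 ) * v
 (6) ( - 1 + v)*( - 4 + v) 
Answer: 6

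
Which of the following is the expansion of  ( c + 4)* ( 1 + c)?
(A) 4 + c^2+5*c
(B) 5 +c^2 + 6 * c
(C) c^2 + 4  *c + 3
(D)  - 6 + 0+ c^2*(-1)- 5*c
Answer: A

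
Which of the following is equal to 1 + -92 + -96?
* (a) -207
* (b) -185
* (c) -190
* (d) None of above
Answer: d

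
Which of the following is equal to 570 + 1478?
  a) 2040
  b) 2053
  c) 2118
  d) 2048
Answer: d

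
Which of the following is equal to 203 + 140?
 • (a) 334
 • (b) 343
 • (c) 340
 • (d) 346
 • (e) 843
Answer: b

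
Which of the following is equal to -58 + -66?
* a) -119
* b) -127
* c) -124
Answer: c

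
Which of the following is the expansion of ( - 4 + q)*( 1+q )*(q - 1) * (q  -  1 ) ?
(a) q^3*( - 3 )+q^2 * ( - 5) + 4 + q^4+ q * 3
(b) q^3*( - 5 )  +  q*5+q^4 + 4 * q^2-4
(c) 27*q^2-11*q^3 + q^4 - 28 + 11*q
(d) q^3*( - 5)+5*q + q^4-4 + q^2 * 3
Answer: d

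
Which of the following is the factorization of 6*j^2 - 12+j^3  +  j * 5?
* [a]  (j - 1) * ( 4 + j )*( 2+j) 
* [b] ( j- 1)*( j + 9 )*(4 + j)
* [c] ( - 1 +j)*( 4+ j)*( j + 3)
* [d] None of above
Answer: c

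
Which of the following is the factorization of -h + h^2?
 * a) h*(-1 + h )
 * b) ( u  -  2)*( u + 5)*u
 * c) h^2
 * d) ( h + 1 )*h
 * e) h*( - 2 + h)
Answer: a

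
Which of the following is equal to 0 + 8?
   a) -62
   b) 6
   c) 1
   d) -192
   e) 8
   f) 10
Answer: e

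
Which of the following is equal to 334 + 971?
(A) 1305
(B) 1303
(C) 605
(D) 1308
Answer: A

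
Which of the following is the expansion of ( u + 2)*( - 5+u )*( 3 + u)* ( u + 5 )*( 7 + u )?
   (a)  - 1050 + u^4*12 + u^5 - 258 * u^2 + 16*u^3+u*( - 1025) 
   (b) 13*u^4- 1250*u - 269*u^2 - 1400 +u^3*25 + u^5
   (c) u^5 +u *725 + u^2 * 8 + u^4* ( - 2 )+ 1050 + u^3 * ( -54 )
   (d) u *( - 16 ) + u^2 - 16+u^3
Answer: a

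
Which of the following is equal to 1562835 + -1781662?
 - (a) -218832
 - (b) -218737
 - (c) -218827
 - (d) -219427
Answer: c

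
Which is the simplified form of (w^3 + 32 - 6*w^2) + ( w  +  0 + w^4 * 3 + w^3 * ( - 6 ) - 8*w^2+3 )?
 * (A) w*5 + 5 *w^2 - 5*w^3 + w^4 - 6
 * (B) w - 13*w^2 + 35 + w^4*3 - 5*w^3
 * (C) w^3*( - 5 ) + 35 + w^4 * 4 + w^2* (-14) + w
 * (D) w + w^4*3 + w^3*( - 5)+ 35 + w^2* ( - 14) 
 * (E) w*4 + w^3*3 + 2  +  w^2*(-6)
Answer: D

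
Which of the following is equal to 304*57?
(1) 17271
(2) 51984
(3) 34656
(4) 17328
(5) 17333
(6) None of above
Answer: 4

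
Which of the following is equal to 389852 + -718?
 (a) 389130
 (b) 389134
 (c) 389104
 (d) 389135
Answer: b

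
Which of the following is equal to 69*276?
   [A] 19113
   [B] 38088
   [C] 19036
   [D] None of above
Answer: D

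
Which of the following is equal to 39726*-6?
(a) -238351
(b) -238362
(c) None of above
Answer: c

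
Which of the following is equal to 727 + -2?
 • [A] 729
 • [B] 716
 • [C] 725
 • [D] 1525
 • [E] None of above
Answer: C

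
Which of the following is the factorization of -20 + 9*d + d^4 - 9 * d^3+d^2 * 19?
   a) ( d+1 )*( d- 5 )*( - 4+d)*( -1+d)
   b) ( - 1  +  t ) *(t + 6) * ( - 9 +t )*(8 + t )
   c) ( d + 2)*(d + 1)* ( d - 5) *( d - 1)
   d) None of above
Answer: a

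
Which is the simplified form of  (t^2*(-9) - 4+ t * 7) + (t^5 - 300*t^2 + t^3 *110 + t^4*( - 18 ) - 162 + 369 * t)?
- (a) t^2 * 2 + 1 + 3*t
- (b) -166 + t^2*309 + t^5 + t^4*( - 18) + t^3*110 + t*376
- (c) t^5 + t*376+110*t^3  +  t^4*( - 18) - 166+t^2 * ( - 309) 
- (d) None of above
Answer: c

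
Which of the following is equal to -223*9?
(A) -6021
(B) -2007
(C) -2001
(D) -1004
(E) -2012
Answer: B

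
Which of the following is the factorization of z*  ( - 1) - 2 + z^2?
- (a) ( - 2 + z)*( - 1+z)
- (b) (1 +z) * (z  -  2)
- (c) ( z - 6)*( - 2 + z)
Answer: b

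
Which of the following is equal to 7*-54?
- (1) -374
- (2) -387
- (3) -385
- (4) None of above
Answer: 4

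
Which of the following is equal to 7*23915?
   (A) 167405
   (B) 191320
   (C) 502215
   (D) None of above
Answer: A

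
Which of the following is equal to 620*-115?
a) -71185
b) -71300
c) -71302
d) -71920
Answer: b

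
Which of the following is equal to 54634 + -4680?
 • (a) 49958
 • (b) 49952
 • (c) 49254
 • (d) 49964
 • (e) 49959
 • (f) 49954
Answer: f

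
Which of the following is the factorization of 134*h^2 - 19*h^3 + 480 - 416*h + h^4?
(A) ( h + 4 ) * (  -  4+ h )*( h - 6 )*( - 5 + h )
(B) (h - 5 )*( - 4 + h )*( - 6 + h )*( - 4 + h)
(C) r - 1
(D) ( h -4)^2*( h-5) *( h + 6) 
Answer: B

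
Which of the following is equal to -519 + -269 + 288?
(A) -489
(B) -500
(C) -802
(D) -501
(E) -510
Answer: B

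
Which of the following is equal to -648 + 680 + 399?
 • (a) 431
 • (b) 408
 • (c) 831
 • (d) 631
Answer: a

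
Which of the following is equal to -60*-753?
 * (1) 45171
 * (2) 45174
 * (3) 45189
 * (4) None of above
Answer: 4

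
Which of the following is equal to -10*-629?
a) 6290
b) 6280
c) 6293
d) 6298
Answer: a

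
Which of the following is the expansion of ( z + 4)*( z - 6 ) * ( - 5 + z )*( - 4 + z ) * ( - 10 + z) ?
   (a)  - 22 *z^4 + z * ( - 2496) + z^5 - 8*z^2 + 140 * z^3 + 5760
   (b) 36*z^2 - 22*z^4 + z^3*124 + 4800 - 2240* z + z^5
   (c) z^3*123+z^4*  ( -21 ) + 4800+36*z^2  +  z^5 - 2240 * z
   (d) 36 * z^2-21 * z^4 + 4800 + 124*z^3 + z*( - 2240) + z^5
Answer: d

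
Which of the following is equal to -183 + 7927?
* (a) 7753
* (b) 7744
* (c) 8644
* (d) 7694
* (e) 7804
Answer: b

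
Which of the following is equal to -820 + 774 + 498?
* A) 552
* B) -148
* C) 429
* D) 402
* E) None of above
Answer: E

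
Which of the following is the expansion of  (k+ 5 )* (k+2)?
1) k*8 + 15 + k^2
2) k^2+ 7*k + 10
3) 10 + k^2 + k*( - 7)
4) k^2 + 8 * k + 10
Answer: 2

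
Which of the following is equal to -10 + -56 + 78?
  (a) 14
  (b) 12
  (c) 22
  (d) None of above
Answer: b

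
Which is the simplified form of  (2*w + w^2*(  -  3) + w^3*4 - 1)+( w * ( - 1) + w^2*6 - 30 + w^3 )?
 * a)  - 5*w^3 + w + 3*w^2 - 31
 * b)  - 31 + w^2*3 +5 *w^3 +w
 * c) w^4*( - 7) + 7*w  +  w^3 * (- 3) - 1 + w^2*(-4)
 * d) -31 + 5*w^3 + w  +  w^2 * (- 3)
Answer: b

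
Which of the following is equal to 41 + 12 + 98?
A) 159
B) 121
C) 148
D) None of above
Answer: D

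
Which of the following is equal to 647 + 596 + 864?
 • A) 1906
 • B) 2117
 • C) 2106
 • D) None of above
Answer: D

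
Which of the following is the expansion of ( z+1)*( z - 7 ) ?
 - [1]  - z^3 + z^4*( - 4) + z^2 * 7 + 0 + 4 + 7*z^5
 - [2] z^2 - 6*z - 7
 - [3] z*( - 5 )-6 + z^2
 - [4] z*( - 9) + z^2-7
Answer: 2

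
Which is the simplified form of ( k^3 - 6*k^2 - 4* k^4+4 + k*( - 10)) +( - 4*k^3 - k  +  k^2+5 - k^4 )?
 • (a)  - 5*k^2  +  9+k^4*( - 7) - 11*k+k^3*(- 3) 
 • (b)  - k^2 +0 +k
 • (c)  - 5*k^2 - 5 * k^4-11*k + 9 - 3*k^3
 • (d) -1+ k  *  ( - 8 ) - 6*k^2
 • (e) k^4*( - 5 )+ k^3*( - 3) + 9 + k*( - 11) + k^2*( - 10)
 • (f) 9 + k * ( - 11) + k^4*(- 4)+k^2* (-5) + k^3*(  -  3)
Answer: c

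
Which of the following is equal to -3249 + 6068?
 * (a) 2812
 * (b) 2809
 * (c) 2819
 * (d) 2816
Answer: c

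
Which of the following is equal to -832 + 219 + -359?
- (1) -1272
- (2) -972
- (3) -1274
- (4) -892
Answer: 2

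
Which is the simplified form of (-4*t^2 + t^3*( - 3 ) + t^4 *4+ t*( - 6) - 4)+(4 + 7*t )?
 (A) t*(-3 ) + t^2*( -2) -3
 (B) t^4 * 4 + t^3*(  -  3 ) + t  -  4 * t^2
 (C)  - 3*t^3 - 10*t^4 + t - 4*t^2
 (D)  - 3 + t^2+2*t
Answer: B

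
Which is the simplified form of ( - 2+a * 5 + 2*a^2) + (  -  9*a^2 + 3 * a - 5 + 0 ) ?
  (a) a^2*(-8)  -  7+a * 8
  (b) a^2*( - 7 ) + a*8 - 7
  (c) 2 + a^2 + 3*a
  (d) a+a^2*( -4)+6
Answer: b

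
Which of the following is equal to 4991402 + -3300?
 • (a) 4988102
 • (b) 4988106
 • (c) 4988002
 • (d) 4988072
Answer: a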